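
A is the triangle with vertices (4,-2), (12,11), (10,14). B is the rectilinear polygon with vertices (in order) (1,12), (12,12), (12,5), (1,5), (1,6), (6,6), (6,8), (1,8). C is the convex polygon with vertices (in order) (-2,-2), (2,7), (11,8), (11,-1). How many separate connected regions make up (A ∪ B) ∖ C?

3

(A ∪ B) ∖ C splits into 3 disjoint pieces (area 0.0277, area 0.3333, area 50.4722).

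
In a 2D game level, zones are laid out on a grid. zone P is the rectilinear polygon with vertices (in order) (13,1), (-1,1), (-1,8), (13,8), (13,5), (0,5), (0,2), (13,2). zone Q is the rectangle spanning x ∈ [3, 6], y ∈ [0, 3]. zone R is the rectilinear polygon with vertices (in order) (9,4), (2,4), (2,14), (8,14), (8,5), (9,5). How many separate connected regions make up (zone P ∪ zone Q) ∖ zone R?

2

(zone P ∪ zone Q) ∖ zone R splits into 2 disjoint pieces (area 32, area 15).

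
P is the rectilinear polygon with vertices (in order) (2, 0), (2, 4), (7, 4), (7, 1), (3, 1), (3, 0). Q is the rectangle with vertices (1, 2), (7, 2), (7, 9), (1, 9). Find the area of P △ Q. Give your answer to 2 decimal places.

|P| = 16, |Q| = 42, |P∩Q| = 10.
|P △ Q| = |P| + |Q| − 2·|P∩Q| = 16 + 42 − 20 = 38.00.

38.00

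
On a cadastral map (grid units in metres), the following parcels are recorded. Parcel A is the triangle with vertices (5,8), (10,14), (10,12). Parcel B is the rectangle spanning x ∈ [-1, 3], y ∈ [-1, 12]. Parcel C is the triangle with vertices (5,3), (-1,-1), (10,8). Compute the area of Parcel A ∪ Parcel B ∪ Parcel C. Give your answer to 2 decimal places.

60.79

By inclusion–exclusion:
Individual areas: |Parcel A| = 5, |Parcel B| = 52, |Parcel C| = 5.
|Parcel A∩Parcel B| = 0.
|Parcel A∩Parcel C| = 0.
|Parcel B∩Parcel C| = 1.2121.
|Parcel A∩Parcel B∩Parcel C| = 0.
|Parcel A ∪ Parcel B ∪ Parcel C| = 62 − 1.2121 + 0 = 60.79.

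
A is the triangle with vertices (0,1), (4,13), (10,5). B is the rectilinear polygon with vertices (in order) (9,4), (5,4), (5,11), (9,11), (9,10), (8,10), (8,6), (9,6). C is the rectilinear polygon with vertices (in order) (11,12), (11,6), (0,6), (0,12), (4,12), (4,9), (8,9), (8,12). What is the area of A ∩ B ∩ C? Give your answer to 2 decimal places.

8.33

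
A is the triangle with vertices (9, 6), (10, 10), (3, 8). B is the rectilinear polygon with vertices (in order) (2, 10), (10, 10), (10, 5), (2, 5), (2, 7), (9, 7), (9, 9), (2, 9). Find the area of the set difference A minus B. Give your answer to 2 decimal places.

8.75

|A| = 13, |A∩B| = 4.25.
|A ∖ B| = |A| − |A∩B| = 13 − 4.25 = 8.75.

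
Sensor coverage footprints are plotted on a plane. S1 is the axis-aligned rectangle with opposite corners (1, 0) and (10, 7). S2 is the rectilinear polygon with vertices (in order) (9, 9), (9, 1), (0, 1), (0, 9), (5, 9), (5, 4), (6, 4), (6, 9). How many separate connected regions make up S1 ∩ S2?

1

S1 ∩ S2 is a single connected region.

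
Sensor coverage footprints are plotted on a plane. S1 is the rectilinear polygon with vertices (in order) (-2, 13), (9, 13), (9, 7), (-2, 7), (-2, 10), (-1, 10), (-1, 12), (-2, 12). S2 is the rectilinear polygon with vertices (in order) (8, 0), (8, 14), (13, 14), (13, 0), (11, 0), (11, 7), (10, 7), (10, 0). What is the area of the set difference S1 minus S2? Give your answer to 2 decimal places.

58.00

|S1| = 64, |S1∩S2| = 6.
|S1 ∖ S2| = |S1| − |S1∩S2| = 64 − 6 = 58.00.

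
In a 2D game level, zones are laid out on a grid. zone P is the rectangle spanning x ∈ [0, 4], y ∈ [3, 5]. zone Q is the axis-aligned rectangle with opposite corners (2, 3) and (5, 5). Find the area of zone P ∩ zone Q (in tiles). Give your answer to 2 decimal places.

|zone P∩zone Q|: x∈[2,4], y∈[3,5] → 2·2 = 4.

4.00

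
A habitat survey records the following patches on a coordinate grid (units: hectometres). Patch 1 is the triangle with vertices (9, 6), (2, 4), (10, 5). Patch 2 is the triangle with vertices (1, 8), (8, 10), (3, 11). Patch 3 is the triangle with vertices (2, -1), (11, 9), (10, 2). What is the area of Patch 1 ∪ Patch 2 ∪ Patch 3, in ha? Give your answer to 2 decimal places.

37.47

By inclusion–exclusion:
Individual areas: |Patch 1| = 4.5, |Patch 2| = 8.5, |Patch 3| = 26.5.
|Patch 1∩Patch 2| = 0.
|Patch 1∩Patch 3| = 2.0318.
|Patch 2∩Patch 3| = 0.
|Patch 1∩Patch 2∩Patch 3| = 0.
|Patch 1 ∪ Patch 2 ∪ Patch 3| = 39.5 − 2.0318 + 0 = 37.47.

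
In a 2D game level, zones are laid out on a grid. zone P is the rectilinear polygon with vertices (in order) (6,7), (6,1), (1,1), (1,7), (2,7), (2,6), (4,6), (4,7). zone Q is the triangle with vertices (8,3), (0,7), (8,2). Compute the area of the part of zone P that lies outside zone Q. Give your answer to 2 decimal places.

|zone P| = 28, |zone P∩zone Q| = 2.1875.
|zone P ∖ zone Q| = |zone P| − |zone P∩zone Q| = 28 − 2.1875 = 25.81.

25.81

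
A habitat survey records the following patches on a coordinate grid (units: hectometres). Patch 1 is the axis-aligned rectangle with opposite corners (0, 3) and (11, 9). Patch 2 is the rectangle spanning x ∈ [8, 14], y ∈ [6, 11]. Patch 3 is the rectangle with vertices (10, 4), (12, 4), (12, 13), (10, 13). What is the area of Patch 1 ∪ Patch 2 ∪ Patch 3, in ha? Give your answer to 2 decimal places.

By inclusion–exclusion:
Individual areas: |Patch 1| = 66, |Patch 2| = 30, |Patch 3| = 18.
|Patch 1∩Patch 2|: x∈[8,11], y∈[6,9] → 3·3 = 9.
|Patch 1∩Patch 3|: x∈[10,11], y∈[4,9] → 1·5 = 5.
|Patch 2∩Patch 3|: x∈[10,12], y∈[6,11] → 2·5 = 10.
|Patch 1∩Patch 2∩Patch 3| = 3.
|Patch 1 ∪ Patch 2 ∪ Patch 3| = 114 − 24 + 3 = 93.00.

93.00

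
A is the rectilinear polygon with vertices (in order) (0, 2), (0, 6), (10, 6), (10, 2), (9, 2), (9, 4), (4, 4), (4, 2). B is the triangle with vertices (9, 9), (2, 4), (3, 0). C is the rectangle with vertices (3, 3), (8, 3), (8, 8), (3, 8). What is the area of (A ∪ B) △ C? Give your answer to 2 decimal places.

|A ∪ B| = 37.1333.
|(A ∪ B) ∩ C| = 15.1833.
|(A ∪ B) △ C| = 37.1333 + 25 − 30.3667 = 31.77.

31.77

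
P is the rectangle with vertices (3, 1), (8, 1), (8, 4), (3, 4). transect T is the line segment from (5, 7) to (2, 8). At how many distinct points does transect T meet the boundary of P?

0

The segment lies entirely outside P and never meets its boundary.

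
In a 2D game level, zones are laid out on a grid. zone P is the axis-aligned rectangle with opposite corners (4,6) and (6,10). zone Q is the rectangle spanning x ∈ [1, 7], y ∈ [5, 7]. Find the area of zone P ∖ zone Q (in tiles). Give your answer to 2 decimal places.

6.00

|zone P∩zone Q|: x∈[4,6], y∈[6,7] → 2·1 = 2.
|zone P| = 8.
|zone P ∖ zone Q| = |zone P| − |zone P∩zone Q| = 8 − 2 = 6.00.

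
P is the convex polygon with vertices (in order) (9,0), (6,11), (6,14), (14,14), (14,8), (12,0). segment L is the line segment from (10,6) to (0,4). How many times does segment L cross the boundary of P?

The segment meets the boundary at (7.5,5.5).

1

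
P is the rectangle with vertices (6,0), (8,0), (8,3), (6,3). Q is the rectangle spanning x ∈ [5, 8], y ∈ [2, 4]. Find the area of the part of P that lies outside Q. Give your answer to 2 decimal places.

|P∩Q|: x∈[6,8], y∈[2,3] → 2·1 = 2.
|P| = 6.
|P ∖ Q| = |P| − |P∩Q| = 6 − 2 = 4.00.

4.00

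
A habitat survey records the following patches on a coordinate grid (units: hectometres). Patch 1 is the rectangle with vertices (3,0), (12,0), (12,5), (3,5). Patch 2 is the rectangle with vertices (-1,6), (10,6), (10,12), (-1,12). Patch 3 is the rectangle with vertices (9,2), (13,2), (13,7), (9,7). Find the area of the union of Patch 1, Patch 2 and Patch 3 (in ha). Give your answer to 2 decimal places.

By inclusion–exclusion:
Individual areas: |Patch 1| = 45, |Patch 2| = 66, |Patch 3| = 20.
|Patch 1∩Patch 2| = 0 (no overlap).
|Patch 1∩Patch 3|: x∈[9,12], y∈[2,5] → 3·3 = 9.
|Patch 2∩Patch 3|: x∈[9,10], y∈[6,7] → 1·1 = 1.
|Patch 1∩Patch 2∩Patch 3| = 0.
|Patch 1 ∪ Patch 2 ∪ Patch 3| = 131 − 10 + 0 = 121.00.

121.00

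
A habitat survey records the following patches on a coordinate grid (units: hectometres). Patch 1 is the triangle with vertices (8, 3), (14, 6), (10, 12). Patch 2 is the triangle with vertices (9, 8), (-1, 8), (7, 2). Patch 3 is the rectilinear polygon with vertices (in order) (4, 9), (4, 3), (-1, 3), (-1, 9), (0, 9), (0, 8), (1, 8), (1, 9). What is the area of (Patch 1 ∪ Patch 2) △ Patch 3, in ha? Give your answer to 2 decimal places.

64.25

|Patch 1 ∪ Patch 2| = 54.
|(Patch 1 ∪ Patch 2) ∩ Patch 3| = 9.375.
|(Patch 1 ∪ Patch 2) △ Patch 3| = 54 + 29 − 18.75 = 64.25.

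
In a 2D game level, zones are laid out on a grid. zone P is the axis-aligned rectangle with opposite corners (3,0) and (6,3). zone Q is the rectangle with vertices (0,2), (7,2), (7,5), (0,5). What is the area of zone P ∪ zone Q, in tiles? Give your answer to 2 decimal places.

27.00

By inclusion–exclusion:
Individual areas: |zone P| = 9, |zone Q| = 21.
|zone P∩zone Q|: x∈[3,6], y∈[2,3] → 3·1 = 3.
|zone P ∪ zone Q| = 30 − 3 = 27.00.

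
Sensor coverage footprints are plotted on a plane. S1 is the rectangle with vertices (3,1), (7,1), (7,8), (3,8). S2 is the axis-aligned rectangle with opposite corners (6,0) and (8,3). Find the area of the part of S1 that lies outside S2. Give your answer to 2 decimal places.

26.00

|S1∩S2|: x∈[6,7], y∈[1,3] → 1·2 = 2.
|S1| = 28.
|S1 ∖ S2| = |S1| − |S1∩S2| = 28 − 2 = 26.00.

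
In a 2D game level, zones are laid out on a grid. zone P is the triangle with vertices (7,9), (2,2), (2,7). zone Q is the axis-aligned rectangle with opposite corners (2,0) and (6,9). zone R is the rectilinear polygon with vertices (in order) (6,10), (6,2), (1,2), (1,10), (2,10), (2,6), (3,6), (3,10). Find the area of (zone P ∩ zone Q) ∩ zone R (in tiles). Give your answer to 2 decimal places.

10.80

|zone P ∩ zone Q| = 12.
|(zone P ∩ zone Q) ∩ zone R| = 10.80.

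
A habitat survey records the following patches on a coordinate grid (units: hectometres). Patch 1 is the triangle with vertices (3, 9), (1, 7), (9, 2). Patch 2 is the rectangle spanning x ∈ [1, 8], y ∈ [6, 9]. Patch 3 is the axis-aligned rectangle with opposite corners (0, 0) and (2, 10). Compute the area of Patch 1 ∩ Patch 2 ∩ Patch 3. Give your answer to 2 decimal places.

The intersection is the polygon with vertices (1,7), (2,8), (2,6.375).
By the shoelace formula its area is 0.81.

0.81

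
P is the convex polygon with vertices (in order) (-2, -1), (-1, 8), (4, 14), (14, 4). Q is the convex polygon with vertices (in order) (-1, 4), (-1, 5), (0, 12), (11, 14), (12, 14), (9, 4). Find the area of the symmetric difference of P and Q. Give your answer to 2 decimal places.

76.74

|P| = 124.5, |Q| = 98.5, |P∩Q| = 73.128.
|P △ Q| = |P| + |Q| − 2·|P∩Q| = 124.5 + 98.5 − 146.256 = 76.74.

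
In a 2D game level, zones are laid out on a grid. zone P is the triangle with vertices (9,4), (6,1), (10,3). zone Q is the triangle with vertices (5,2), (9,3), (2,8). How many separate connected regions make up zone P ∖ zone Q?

1

zone P ∖ zone Q is a single connected region.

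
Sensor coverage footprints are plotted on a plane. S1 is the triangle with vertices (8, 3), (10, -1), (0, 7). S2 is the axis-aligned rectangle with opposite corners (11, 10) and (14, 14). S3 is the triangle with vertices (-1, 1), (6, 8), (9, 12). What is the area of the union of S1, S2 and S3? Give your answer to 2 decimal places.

27.30

By inclusion–exclusion:
Individual areas: |S1| = 12, |S2| = 12, |S3| = 3.5.
|S1∩S2| = 0.
|S1∩S3| = 0.2042.
|S2∩S3| = 0.
|S1∩S2∩S3| = 0.
|S1 ∪ S2 ∪ S3| = 27.5 − 0.2042 + 0 = 27.30.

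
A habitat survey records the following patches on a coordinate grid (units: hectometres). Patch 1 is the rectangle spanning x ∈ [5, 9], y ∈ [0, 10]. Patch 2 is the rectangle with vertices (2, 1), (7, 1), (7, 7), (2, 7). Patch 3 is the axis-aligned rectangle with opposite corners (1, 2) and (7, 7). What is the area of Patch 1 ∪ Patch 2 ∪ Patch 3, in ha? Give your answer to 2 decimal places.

By inclusion–exclusion:
Individual areas: |Patch 1| = 40, |Patch 2| = 30, |Patch 3| = 30.
|Patch 1∩Patch 2|: x∈[5,7], y∈[1,7] → 2·6 = 12.
|Patch 1∩Patch 3|: x∈[5,7], y∈[2,7] → 2·5 = 10.
|Patch 2∩Patch 3|: x∈[2,7], y∈[2,7] → 5·5 = 25.
|Patch 1∩Patch 2∩Patch 3| = 10.
|Patch 1 ∪ Patch 2 ∪ Patch 3| = 100 − 47 + 10 = 63.00.

63.00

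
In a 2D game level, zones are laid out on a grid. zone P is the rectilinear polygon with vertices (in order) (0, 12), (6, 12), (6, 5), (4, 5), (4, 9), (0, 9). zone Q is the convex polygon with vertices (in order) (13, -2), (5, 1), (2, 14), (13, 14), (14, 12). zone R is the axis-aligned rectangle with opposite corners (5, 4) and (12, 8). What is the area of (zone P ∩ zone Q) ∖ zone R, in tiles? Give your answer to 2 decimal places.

14.56

|zone P ∩ zone Q| = 17.5641.
|(zone P ∩ zone Q) ∩ zone R| = 3.
|(zone P ∩ zone Q) ∖ zone R| = 17.5641 − 3 = 14.56.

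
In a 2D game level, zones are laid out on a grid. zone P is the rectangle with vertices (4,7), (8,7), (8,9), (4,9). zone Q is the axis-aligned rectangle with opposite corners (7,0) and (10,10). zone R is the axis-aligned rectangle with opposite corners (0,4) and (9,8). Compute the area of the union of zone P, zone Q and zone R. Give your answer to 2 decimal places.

61.00

By inclusion–exclusion:
Individual areas: |zone P| = 8, |zone Q| = 30, |zone R| = 36.
|zone P∩zone Q|: x∈[7,8], y∈[7,9] → 1·2 = 2.
|zone P∩zone R|: x∈[4,8], y∈[7,8] → 4·1 = 4.
|zone Q∩zone R|: x∈[7,9], y∈[4,8] → 2·4 = 8.
|zone P∩zone Q∩zone R| = 1.
|zone P ∪ zone Q ∪ zone R| = 74 − 14 + 1 = 61.00.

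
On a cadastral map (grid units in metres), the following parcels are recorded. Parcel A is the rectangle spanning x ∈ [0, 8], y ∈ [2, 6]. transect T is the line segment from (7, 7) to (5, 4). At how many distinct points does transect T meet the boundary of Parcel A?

The segment meets the boundary at (6.333,6).

1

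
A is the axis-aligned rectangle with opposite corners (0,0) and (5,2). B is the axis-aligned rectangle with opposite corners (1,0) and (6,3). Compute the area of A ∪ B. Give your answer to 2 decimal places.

By inclusion–exclusion:
Individual areas: |A| = 10, |B| = 15.
|A∩B|: x∈[1,5], y∈[0,2] → 4·2 = 8.
|A ∪ B| = 25 − 8 = 17.00.

17.00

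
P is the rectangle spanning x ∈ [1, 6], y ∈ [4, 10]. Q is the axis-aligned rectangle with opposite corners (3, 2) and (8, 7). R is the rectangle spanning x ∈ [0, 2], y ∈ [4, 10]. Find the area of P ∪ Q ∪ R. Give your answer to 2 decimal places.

By inclusion–exclusion:
Individual areas: |P| = 30, |Q| = 25, |R| = 12.
|P∩Q|: x∈[3,6], y∈[4,7] → 3·3 = 9.
|P∩R|: x∈[1,2], y∈[4,10] → 1·6 = 6.
|Q∩R| = 0 (no overlap).
|P∩Q∩R| = 0.
|P ∪ Q ∪ R| = 67 − 15 + 0 = 52.00.

52.00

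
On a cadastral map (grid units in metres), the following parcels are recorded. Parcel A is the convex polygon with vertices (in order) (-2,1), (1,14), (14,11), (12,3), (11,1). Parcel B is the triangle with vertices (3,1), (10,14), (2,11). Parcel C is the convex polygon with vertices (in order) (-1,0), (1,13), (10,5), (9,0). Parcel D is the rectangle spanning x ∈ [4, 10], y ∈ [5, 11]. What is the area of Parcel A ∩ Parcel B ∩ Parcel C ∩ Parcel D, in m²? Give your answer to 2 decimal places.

8.94

The intersection is the polygon with vertices (6.723,7.913), (5.154,5), (4,5), (4,10.333).
By the shoelace formula its area is 8.94.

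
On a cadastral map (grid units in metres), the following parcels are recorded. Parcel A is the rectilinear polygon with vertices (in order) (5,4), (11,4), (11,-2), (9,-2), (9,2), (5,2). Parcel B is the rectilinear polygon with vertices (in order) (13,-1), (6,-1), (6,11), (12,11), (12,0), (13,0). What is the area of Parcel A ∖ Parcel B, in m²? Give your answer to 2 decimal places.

4.00

|Parcel A| = 20, |Parcel A∩Parcel B| = 16.
|Parcel A ∖ Parcel B| = |Parcel A| − |Parcel A∩Parcel B| = 20 − 16 = 4.00.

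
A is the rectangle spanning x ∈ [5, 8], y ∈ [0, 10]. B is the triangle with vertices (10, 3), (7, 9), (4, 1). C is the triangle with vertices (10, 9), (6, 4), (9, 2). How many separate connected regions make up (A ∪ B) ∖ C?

(A ∪ B) ∖ C splits into 2 disjoint pieces (area 27.4274, area 0.7).

2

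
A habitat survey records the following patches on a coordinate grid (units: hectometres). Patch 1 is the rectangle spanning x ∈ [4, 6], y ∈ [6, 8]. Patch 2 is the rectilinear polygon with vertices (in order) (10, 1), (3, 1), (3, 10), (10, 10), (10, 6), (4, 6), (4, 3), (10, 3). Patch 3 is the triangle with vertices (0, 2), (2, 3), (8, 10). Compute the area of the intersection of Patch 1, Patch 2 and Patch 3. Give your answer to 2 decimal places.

The intersection is the polygon with vertices (6,7.667), (4.571,6), (4,6), (6,8).
By the shoelace formula its area is 0.81.

0.81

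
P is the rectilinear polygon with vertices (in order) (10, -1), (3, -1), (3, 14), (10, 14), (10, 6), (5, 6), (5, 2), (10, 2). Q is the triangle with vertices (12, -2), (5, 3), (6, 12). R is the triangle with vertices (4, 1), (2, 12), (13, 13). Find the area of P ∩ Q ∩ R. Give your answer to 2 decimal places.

9.43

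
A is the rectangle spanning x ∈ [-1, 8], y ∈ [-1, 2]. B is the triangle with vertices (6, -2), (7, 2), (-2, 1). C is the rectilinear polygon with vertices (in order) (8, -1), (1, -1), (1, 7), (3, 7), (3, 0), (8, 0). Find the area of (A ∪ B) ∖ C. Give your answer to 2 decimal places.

|A ∪ B| = 28.7014.
|(A ∪ B) ∩ C| = 11.
|(A ∪ B) ∖ C| = 28.7014 − 11 = 17.70.

17.70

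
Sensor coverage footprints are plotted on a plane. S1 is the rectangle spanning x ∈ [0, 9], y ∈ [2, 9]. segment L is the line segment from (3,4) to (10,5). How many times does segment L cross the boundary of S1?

The segment meets the boundary at (9,4.857).

1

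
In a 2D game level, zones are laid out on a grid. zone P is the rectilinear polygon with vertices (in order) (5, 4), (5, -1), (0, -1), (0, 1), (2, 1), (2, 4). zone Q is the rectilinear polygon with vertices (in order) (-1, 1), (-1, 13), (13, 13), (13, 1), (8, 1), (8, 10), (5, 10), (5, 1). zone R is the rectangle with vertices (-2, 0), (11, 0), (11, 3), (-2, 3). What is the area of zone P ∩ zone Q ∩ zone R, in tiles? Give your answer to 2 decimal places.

6.00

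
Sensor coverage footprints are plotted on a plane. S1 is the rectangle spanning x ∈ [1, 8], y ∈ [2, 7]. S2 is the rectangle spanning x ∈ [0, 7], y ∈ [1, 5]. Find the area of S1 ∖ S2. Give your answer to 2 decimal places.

|S1∩S2|: x∈[1,7], y∈[2,5] → 6·3 = 18.
|S1| = 35.
|S1 ∖ S2| = |S1| − |S1∩S2| = 35 − 18 = 17.00.

17.00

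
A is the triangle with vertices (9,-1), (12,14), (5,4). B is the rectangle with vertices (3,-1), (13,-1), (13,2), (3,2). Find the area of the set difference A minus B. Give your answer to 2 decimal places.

|A| = 37.5, |A∩B| = 4.5.
|A ∖ B| = |A| − |A∩B| = 37.5 − 4.5 = 33.00.

33.00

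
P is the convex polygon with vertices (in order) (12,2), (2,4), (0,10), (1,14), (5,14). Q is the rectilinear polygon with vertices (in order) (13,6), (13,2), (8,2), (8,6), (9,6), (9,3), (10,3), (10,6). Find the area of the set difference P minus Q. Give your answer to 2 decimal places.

73.17

|P| = 80, |P∩Q| = 6.8286.
|P ∖ Q| = |P| − |P∩Q| = 80 − 6.8286 = 73.17.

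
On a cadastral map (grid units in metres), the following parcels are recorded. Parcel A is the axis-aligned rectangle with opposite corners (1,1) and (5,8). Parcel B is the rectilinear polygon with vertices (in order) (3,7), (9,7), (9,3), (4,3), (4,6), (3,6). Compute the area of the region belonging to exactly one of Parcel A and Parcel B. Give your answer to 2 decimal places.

|Parcel A| = 28, |Parcel B| = 21, |Parcel A∩Parcel B| = 5.
|Parcel A △ Parcel B| = |Parcel A| + |Parcel B| − 2·|Parcel A∩Parcel B| = 28 + 21 − 10 = 39.00.

39.00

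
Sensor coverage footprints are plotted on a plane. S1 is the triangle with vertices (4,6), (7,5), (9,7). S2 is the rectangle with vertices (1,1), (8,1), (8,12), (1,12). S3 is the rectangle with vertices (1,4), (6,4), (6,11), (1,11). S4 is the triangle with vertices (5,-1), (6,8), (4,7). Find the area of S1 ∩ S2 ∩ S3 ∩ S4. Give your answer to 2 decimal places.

0.83

The intersection is the polygon with vertices (5.818,6.364), (5.714,5.429), (4.13,5.957), (4.122,6.024).
By the shoelace formula its area is 0.83.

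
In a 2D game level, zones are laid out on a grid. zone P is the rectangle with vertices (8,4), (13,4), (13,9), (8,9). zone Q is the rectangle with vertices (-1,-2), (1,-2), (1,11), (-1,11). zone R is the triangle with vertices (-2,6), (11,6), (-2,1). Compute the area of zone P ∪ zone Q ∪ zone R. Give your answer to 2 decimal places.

By inclusion–exclusion:
Individual areas: |zone P| = 25, |zone Q| = 26, |zone R| = 32.5.
|zone P∩zone Q| = 0 (no overlap).
|zone P∩zone R| = 1.7308.
|zone Q∩zone R| = 8.4615.
|zone P∩zone Q∩zone R| = 0.
|zone P ∪ zone Q ∪ zone R| = 83.5 − 10.1923 + 0 = 73.31.

73.31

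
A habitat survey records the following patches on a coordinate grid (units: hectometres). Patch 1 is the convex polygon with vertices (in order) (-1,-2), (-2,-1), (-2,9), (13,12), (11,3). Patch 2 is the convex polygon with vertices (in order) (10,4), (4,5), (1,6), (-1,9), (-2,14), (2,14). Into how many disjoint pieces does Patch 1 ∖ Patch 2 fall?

1

Patch 1 ∖ Patch 2 is a single connected region.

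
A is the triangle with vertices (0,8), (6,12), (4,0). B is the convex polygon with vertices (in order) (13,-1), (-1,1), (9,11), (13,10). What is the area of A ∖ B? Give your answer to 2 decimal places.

|A| = 32, |A∩B| = 9.5714.
|A ∖ B| = |A| − |A∩B| = 32 − 9.5714 = 22.43.

22.43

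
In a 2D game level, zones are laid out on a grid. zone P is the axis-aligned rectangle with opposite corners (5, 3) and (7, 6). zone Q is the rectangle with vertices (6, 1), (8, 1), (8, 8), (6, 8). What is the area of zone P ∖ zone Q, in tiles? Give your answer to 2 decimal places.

3.00

|zone P∩zone Q|: x∈[6,7], y∈[3,6] → 1·3 = 3.
|zone P| = 6.
|zone P ∖ zone Q| = |zone P| − |zone P∩zone Q| = 6 − 3 = 3.00.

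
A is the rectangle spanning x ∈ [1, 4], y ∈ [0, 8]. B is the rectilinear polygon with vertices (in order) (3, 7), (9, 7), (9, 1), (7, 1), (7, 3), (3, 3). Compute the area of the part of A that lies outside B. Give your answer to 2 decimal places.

|A| = 24, |A∩B| = 4.
|A ∖ B| = |A| − |A∩B| = 24 − 4 = 20.00.

20.00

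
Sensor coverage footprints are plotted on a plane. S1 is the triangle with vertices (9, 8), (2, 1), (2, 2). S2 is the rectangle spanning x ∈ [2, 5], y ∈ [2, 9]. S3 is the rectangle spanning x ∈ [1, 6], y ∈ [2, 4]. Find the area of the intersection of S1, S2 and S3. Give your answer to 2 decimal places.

1.67

The intersection is the polygon with vertices (2,2), (4.333,4), (5,4), (3,2).
By the shoelace formula its area is 1.67.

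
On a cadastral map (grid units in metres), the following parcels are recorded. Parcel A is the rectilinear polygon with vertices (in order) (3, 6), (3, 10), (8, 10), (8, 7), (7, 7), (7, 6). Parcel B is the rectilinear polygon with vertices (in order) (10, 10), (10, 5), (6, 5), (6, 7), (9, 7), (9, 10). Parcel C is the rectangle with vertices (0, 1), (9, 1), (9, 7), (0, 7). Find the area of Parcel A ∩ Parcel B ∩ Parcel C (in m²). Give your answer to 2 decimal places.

1.00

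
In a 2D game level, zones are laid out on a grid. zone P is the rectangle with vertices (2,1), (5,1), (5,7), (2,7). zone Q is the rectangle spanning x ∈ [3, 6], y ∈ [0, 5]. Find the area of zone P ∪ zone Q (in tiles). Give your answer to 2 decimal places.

By inclusion–exclusion:
Individual areas: |zone P| = 18, |zone Q| = 15.
|zone P∩zone Q|: x∈[3,5], y∈[1,5] → 2·4 = 8.
|zone P ∪ zone Q| = 33 − 8 = 25.00.

25.00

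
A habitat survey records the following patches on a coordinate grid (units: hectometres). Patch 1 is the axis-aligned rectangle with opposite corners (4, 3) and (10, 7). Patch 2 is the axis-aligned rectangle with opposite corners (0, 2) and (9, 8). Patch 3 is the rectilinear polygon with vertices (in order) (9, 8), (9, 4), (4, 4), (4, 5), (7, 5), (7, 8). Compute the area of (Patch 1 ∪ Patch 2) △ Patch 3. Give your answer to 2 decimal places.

47.00

|Patch 1 ∪ Patch 2| = 58.
|(Patch 1 ∪ Patch 2) ∩ Patch 3| = 11.
|(Patch 1 ∪ Patch 2) △ Patch 3| = 58 + 11 − 22 = 47.00.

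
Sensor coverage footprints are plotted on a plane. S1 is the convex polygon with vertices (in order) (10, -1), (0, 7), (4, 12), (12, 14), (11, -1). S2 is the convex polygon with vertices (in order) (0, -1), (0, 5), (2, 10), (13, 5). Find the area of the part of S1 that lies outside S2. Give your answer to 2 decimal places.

|S1| = 106.5, |S1∩S2| = 45.3926.
|S1 ∖ S2| = |S1| − |S1∩S2| = 106.5 − 45.3926 = 61.11.

61.11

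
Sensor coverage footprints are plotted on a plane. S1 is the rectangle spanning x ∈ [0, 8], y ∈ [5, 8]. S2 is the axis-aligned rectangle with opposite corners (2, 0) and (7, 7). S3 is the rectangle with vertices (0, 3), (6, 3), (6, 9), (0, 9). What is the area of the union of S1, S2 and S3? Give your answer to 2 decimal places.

59.00

By inclusion–exclusion:
Individual areas: |S1| = 24, |S2| = 35, |S3| = 36.
|S1∩S2|: x∈[2,7], y∈[5,7] → 5·2 = 10.
|S1∩S3|: x∈[0,6], y∈[5,8] → 6·3 = 18.
|S2∩S3|: x∈[2,6], y∈[3,7] → 4·4 = 16.
|S1∩S2∩S3| = 8.
|S1 ∪ S2 ∪ S3| = 95 − 44 + 8 = 59.00.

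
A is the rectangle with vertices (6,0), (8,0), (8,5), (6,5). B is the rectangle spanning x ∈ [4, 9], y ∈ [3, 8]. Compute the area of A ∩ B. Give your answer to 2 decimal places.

|A∩B|: x∈[6,8], y∈[3,5] → 2·2 = 4.

4.00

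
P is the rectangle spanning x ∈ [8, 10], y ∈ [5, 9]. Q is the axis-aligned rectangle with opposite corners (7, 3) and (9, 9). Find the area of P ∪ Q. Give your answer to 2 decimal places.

16.00

By inclusion–exclusion:
Individual areas: |P| = 8, |Q| = 12.
|P∩Q|: x∈[8,9], y∈[5,9] → 1·4 = 4.
|P ∪ Q| = 20 − 4 = 16.00.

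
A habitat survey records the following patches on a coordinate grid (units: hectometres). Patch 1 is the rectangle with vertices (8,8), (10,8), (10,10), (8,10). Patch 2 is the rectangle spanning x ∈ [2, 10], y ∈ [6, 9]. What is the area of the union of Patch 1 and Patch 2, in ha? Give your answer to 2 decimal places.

26.00

By inclusion–exclusion:
Individual areas: |Patch 1| = 4, |Patch 2| = 24.
|Patch 1∩Patch 2|: x∈[8,10], y∈[8,9] → 2·1 = 2.
|Patch 1 ∪ Patch 2| = 28 − 2 = 26.00.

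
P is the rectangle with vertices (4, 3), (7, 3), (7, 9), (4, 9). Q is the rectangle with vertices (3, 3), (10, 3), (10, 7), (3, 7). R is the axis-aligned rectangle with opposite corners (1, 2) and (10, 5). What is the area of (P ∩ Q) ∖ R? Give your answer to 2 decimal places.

6.00

|P ∩ Q| = 12.
|(P ∩ Q) ∩ R| = 6.
|(P ∩ Q) ∖ R| = 12 − 6 = 6.00.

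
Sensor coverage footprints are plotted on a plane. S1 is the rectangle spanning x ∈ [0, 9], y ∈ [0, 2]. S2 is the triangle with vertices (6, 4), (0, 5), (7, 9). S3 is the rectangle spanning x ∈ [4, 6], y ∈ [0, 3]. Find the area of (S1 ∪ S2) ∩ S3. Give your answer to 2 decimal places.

The region (S1 ∪ S2) ∩ S3 is the polygon with vertices (6,2), (6,0), (4,0), (4,2).
By the shoelace formula its area is 4.00.

4.00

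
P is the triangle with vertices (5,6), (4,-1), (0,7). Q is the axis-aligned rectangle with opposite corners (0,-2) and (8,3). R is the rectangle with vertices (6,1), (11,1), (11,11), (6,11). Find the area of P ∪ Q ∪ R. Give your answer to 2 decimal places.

By inclusion–exclusion:
Individual areas: |P| = 18, |Q| = 40, |R| = 50.
|P∩Q| = 5.1429.
|P∩R| = 0.
|Q∩R|: x∈[6,8], y∈[1,3] → 2·2 = 4.
|P∩Q∩R| = 0.
|P ∪ Q ∪ R| = 108 − 9.1429 + 0 = 98.86.

98.86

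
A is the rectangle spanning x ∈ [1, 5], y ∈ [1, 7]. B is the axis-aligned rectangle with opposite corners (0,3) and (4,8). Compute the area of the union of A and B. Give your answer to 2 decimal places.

32.00

By inclusion–exclusion:
Individual areas: |A| = 24, |B| = 20.
|A∩B|: x∈[1,4], y∈[3,7] → 3·4 = 12.
|A ∪ B| = 44 − 12 = 32.00.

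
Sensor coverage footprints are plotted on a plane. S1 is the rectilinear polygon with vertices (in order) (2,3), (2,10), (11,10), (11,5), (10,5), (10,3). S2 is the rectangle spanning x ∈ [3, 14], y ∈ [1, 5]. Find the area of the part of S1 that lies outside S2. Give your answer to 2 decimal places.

|S1| = 61, |S1∩S2| = 14.
|S1 ∖ S2| = |S1| − |S1∩S2| = 61 − 14 = 47.00.

47.00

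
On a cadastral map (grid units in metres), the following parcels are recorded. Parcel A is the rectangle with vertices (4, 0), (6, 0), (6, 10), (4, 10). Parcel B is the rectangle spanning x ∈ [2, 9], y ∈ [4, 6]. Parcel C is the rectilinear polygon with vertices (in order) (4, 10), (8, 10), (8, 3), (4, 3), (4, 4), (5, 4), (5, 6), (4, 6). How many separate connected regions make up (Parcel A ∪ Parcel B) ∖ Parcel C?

3

(Parcel A ∪ Parcel B) ∖ Parcel C splits into 3 disjoint pieces (area 6, area 6, area 2).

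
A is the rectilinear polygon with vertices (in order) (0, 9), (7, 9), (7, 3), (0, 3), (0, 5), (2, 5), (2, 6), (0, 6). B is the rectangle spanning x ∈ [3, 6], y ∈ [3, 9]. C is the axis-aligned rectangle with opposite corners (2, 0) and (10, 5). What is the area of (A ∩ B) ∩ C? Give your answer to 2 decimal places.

The region (A ∩ B) ∩ C is the polygon with vertices (6,3), (3,3), (3,5), (6,5).
By the shoelace formula its area is 6.00.

6.00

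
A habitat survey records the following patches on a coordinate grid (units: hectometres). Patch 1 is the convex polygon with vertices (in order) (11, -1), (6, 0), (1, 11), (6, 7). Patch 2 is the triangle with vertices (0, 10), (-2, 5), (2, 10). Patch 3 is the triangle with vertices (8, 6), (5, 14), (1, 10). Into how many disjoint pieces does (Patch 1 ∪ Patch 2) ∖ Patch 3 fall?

(Patch 1 ∪ Patch 2) ∖ Patch 3 splits into 2 disjoint pieces (area 37.9212, area 0.1215).

2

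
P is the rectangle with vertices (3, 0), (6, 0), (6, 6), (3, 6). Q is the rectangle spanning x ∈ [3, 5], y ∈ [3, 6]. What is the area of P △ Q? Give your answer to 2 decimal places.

|P∩Q|: x∈[3,5], y∈[3,6] → 2·3 = 6.
|P △ Q| = |P| + |Q| − 2·|P∩Q| = 18 + 6 − 12 = 12.00.

12.00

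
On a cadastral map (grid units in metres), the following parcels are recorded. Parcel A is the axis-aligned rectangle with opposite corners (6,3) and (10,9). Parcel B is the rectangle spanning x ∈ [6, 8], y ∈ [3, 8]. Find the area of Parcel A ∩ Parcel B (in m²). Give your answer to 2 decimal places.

10.00

|Parcel A∩Parcel B|: x∈[6,8], y∈[3,8] → 2·5 = 10.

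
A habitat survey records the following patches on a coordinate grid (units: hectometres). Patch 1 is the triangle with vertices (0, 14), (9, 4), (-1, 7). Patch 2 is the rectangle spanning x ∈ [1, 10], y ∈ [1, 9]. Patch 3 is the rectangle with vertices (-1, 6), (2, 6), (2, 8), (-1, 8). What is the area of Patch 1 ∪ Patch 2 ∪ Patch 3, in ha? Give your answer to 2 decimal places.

90.82

By inclusion–exclusion:
Individual areas: |Patch 1| = 36.5, |Patch 2| = 72, |Patch 3| = 6.
|Patch 1∩Patch 2| = 19.15.
|Patch 1∩Patch 3| = 4.2786.
|Patch 2∩Patch 3|: x∈[1,2], y∈[6,8] → 1·2 = 2.
|Patch 1∩Patch 2∩Patch 3| = 1.75.
|Patch 1 ∪ Patch 2 ∪ Patch 3| = 114.5 − 25.4286 + 1.75 = 90.82.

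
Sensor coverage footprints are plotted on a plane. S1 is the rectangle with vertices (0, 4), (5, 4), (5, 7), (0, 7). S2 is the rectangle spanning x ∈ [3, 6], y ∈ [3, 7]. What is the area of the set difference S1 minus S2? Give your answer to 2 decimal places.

9.00

|S1∩S2|: x∈[3,5], y∈[4,7] → 2·3 = 6.
|S1| = 15.
|S1 ∖ S2| = |S1| − |S1∩S2| = 15 − 6 = 9.00.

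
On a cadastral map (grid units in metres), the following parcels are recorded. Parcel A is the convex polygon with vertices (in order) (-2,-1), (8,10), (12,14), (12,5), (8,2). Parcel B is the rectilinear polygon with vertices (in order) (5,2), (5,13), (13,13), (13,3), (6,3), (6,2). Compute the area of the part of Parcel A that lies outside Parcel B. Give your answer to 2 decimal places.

24.12

|Parcel A| = 74, |Parcel A∩Parcel B| = 49.8833.
|Parcel A ∖ Parcel B| = |Parcel A| − |Parcel A∩Parcel B| = 74 − 49.8833 = 24.12.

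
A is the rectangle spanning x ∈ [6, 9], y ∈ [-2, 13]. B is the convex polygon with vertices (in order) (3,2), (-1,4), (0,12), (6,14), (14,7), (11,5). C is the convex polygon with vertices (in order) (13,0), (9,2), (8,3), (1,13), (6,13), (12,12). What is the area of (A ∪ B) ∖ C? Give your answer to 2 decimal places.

69.65

|A ∪ B| = 130.5714.
|(A ∪ B) ∩ C| = 60.9222.
|(A ∪ B) ∖ C| = 130.5714 − 60.9222 = 69.65.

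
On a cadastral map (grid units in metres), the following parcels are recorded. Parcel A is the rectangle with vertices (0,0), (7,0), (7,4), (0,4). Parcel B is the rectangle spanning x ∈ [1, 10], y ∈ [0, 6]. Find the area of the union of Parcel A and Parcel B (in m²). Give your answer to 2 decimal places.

58.00

By inclusion–exclusion:
Individual areas: |Parcel A| = 28, |Parcel B| = 54.
|Parcel A∩Parcel B|: x∈[1,7], y∈[0,4] → 6·4 = 24.
|Parcel A ∪ Parcel B| = 82 − 24 = 58.00.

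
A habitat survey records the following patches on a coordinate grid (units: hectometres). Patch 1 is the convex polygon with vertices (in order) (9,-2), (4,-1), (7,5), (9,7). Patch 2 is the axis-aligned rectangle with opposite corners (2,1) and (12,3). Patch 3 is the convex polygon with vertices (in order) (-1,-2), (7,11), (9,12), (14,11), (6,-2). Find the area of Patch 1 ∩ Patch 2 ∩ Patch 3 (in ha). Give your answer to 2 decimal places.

The intersection is the polygon with vertices (9,3), (9,2.875), (7.846,1), (5,1), (6,3).
By the shoelace formula its area is 5.92.

5.92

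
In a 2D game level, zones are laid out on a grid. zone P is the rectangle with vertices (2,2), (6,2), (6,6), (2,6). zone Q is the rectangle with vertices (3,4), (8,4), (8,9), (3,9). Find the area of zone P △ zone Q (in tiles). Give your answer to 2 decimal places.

29.00

|zone P∩zone Q|: x∈[3,6], y∈[4,6] → 3·2 = 6.
|zone P △ zone Q| = |zone P| + |zone Q| − 2·|zone P∩zone Q| = 16 + 25 − 12 = 29.00.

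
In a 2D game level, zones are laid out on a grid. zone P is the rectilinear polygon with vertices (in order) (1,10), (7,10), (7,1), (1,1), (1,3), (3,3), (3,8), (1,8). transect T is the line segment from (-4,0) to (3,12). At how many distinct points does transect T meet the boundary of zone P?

2

The segment meets the boundary at (1.833,10), (1,8.571).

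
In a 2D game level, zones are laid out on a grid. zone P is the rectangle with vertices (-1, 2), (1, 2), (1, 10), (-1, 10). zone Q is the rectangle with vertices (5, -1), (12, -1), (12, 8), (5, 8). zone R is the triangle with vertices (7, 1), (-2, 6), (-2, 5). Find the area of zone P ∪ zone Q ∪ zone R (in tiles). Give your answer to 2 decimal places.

By inclusion–exclusion:
Individual areas: |zone P| = 16, |zone Q| = 63, |zone R| = 4.5.
|zone P∩zone Q| = 0 (no overlap).
|zone P∩zone R| = 1.5556.
|zone Q∩zone R| = 0.2222.
|zone P∩zone Q∩zone R| = 0.
|zone P ∪ zone Q ∪ zone R| = 83.5 − 1.7778 + 0 = 81.72.

81.72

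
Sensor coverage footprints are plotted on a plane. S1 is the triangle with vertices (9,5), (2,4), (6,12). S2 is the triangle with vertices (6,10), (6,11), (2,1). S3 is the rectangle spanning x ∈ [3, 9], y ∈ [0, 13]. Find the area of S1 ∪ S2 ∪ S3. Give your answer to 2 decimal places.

By inclusion–exclusion:
Individual areas: |S1| = 26, |S2| = 2, |S3| = 78.
|S1∩S2| = 1.7735.
|S1∩S3| = 25.0714.
|S2∩S3| = 1.875.
|S1∩S2∩S3| = 1.7735.
|S1 ∪ S2 ∪ S3| = 106 − 28.7199 + 1.7735 = 79.05.

79.05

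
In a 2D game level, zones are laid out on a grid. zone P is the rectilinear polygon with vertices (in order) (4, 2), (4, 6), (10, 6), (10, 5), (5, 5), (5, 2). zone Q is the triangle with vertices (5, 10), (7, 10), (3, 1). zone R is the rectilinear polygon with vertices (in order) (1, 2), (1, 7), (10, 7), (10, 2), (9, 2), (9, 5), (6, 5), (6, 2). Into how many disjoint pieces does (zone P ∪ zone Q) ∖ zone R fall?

2

(zone P ∪ zone Q) ∖ zone R splits into 2 disjoint pieces (area 0.1111, area 5).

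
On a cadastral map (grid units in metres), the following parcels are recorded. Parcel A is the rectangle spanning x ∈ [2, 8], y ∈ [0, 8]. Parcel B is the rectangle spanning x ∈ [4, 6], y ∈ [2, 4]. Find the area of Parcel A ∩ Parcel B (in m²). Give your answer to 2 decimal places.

4.00

|Parcel A∩Parcel B|: x∈[4,6], y∈[2,4] → 2·2 = 4.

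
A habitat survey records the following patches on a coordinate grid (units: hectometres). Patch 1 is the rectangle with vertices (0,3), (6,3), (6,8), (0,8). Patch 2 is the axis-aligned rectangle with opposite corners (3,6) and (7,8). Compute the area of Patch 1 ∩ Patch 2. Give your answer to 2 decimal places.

6.00

|Patch 1∩Patch 2|: x∈[3,6], y∈[6,8] → 3·2 = 6.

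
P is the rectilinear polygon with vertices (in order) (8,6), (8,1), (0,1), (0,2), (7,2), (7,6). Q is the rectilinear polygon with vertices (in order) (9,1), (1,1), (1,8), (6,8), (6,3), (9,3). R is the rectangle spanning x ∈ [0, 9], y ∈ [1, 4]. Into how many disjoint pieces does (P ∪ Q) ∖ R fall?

2

(P ∪ Q) ∖ R splits into 2 disjoint pieces (area 20, area 2).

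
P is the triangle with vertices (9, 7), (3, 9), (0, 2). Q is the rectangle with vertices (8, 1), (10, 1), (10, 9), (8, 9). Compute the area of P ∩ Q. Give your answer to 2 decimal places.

The intersection is the polygon with vertices (9,7), (8,6.444), (8,7.333).
By the shoelace formula its area is 0.44.

0.44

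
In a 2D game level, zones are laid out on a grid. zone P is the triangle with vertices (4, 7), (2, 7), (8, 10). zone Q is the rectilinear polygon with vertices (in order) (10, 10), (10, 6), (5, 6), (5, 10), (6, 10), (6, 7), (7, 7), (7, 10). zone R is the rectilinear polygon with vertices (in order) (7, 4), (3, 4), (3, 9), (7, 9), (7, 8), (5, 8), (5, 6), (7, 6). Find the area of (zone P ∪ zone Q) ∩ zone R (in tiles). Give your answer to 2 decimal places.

|zone P ∪ zone Q| = 19.25.
|(zone P ∪ zone Q) ∩ zone R| = 2.79.

2.79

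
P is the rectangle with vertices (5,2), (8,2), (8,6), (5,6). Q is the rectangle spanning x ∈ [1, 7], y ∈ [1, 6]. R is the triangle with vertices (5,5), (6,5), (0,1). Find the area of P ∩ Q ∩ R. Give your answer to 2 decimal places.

The intersection is the polygon with vertices (5,5), (6,5), (5,4.333).
By the shoelace formula its area is 0.33.

0.33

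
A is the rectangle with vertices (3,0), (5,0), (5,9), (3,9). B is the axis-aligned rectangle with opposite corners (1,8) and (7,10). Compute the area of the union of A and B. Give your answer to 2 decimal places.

By inclusion–exclusion:
Individual areas: |A| = 18, |B| = 12.
|A∩B|: x∈[3,5], y∈[8,9] → 2·1 = 2.
|A ∪ B| = 30 − 2 = 28.00.

28.00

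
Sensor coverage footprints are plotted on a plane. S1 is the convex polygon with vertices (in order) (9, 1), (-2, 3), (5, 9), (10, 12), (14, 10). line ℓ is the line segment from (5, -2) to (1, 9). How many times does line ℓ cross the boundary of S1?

The segment meets the boundary at (1.95,6.386), (3.549,1.991).

2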